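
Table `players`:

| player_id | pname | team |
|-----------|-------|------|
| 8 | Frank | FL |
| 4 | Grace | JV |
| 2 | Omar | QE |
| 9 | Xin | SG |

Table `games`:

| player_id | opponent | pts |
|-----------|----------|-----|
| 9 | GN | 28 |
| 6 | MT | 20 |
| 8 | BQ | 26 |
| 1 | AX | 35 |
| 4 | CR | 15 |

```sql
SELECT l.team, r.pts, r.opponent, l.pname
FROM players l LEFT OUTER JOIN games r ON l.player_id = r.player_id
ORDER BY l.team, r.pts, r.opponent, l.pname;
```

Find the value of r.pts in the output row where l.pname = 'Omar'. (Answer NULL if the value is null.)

LEFT JOIN keeps every row from `players`; unmatched rows get NULL for `games`'s columns.
Matching on l.player_id = r.player_id.
- l[0] player_id=8 → 1 match(es) in r → 1 row(s).
- l[1] player_id=4 → 1 match(es) in r → 1 row(s).
- l[2] player_id=2 → no match; kept with NULLs on the r side.
- l[3] player_id=9 → 1 match(es) in r → 1 row(s).

NULL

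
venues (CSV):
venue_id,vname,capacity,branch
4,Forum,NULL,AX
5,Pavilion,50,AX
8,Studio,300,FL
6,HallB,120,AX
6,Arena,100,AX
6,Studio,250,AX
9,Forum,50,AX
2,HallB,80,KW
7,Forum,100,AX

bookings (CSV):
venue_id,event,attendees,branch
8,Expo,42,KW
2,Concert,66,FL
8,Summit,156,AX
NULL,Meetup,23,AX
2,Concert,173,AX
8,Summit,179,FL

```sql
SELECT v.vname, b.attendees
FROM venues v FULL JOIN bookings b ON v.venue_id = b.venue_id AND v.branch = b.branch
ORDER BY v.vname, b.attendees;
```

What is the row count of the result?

14

FULL OUTER JOIN keeps every row from both sides; unmatched rows get NULL for the other side's columns.
Matching on v.venue_id = b.venue_id AND v.branch = b.branch. A NULL in a compared column never satisfies the condition.
- v (venue_id=4, branch=AX) has no partner → padded with NULL.
- v (venue_id=5, branch=AX) has no partner → padded with NULL.
- v (venue_id=8, branch=FL) pairs with 1 row(s) of b.
- v (venue_id=6, branch=AX) has no partner → padded with NULL.
- v (venue_id=6, branch=AX) has no partner → padded with NULL.
- v (venue_id=6, branch=AX) has no partner → padded with NULL.
- v (venue_id=9, branch=AX) has no partner → padded with NULL.
- v (venue_id=2, branch=KW) has no partner → padded with NULL.
- v (venue_id=7, branch=AX) has no partner → padded with NULL.
- 5 b row(s) had no v match → kept, v columns NULL.
Total: 1 matched + 13 padded = 14 rows.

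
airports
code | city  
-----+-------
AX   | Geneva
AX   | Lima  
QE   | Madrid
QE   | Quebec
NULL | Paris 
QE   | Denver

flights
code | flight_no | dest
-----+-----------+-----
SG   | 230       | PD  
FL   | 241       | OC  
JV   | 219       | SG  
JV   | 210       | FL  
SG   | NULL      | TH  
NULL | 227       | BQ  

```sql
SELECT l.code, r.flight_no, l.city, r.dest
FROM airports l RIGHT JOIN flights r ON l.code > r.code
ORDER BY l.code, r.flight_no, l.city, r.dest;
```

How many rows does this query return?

12

RIGHT JOIN keeps every row from `flights`; unmatched rows get NULL for `airports`'s columns.
Matching on l.code > r.code. A NULL in a compared column never satisfies the condition.
- l row (code=AX): no match.
- l row (code=AX): no match.
- l row (code=QE): matches 3 r row(s) → 3 output row(s).
- l row (code=QE): matches 3 r row(s) → 3 output row(s).
- l row (code=NULL): no match.
- l row (code=QE): matches 3 r row(s) → 3 output row(s).
- plus 3 unmatched r row(s), each kept with NULL l columns.
Total: 9 matched + 3 padded = 12 rows.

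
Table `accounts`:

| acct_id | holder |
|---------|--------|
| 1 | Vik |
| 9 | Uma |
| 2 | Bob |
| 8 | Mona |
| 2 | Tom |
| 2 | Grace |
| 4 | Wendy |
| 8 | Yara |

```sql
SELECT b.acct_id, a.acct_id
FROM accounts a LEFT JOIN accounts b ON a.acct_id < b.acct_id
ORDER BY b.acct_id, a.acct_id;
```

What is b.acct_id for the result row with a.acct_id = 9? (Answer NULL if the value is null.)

NULL

LEFT JOIN keeps every row from `accounts a`; unmatched rows get NULL for `accounts b`'s columns.
Matching on a.acct_id < b.acct_id.
- a[0] acct_id=1 → 7 match(es) in b → 7 row(s).
- a[1] acct_id=9 → no match; kept with NULLs on the b side.
- a[2] acct_id=2 → 4 match(es) in b → 4 row(s).
- a[3] acct_id=8 → 1 match(es) in b → 1 row(s).
- a[4] acct_id=2 → 4 match(es) in b → 4 row(s).
- a[5] acct_id=2 → 4 match(es) in b → 4 row(s).
- a[6] acct_id=4 → 3 match(es) in b → 3 row(s).
- a[7] acct_id=8 → 1 match(es) in b → 1 row(s).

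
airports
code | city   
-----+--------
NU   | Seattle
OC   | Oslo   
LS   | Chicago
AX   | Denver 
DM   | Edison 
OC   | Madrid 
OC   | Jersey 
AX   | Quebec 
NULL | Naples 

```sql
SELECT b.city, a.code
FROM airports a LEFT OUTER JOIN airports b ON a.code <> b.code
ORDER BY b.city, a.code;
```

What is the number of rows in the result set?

LEFT JOIN keeps every row from `airports a`; unmatched rows get NULL for `airports b`'s columns.
Matching on a.code <> b.code. A NULL in a compared column never satisfies the condition.
- a[0] code=NU → 7 match(es) in b → 7 row(s).
- a[1] code=OC → 5 match(es) in b → 5 row(s).
- a[2] code=LS → 7 match(es) in b → 7 row(s).
- a[3] code=AX → 6 match(es) in b → 6 row(s).
- a[4] code=DM → 7 match(es) in b → 7 row(s).
- a[5] code=OC → 5 match(es) in b → 5 row(s).
- a[6] code=OC → 5 match(es) in b → 5 row(s).
- a[7] code=AX → 6 match(es) in b → 6 row(s).
- a[8] code=NULL → no match; kept with NULLs on the b side.
Total: 48 matched + 1 padded = 49 rows.

49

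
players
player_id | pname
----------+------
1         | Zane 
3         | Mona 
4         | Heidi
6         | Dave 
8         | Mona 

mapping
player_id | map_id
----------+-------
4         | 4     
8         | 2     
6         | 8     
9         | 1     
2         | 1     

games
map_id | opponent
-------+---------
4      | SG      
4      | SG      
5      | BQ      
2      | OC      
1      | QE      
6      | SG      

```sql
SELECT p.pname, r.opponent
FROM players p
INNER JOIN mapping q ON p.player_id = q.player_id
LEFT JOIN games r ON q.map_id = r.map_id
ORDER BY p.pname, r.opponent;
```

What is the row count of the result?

Joins associate left-to-right: players INNER JOIN mapping on player_id gives 3 intermediate row(s).
Then LEFT JOIN `games r` on map_id: each of those 3 rows is kept; rows whose q.map_id has no match in r get NULL for r's columns.
Result: 4 row(s).

4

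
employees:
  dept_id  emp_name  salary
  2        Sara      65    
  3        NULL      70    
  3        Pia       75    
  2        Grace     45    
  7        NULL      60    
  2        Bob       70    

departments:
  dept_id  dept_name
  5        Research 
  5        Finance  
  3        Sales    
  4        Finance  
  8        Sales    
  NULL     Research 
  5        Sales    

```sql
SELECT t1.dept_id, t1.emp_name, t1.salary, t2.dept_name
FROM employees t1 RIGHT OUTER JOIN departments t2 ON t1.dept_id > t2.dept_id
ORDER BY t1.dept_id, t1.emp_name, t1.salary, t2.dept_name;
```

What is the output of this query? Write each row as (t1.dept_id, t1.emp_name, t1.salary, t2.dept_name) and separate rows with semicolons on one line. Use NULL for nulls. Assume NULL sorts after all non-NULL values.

RIGHT JOIN keeps every row from `departments`; unmatched rows get NULL for `employees`'s columns.
Matching on t1.dept_id > t2.dept_id. A NULL in a compared column never satisfies the condition.
Matched pairs: 5; unmatched t2 rows kept: 2.

(7, NULL, 60, Finance); (7, NULL, 60, Finance); (7, NULL, 60, Research); (7, NULL, 60, Sales); (7, NULL, 60, Sales); (NULL, NULL, NULL, Research); (NULL, NULL, NULL, Sales)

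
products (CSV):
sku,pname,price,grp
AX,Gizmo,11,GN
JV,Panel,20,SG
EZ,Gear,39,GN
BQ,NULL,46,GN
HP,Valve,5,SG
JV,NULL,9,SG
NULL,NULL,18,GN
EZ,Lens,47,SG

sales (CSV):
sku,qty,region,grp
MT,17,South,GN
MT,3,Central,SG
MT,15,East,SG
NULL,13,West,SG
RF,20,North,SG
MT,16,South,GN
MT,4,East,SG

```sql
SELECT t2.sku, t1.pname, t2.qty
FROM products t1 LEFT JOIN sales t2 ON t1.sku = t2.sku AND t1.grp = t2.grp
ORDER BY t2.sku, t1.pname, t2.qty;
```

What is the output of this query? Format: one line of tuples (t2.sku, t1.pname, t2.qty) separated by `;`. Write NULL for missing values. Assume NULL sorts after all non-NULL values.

LEFT JOIN keeps every row from `products`; unmatched rows get NULL for `sales`'s columns.
Matching on t1.sku = t2.sku AND t1.grp = t2.grp. A NULL in a compared column never satisfies the condition.
Matched pairs: 0; unmatched t1 rows kept: 8.

(NULL, Gear, NULL); (NULL, Gizmo, NULL); (NULL, Lens, NULL); (NULL, Panel, NULL); (NULL, Valve, NULL); (NULL, NULL, NULL); (NULL, NULL, NULL); (NULL, NULL, NULL)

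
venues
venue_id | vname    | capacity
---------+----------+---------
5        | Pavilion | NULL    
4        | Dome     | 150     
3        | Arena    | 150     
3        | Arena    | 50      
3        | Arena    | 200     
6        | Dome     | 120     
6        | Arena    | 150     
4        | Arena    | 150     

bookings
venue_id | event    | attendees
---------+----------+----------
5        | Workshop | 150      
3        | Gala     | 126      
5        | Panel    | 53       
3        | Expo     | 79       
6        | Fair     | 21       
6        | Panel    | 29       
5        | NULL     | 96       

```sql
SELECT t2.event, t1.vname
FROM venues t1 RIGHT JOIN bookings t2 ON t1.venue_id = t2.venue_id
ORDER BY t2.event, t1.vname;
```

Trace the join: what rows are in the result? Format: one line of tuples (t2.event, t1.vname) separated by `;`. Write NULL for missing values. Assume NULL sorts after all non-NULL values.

RIGHT JOIN keeps every row from `bookings`; unmatched rows get NULL for `venues`'s columns.
Matching on t1.venue_id = t2.venue_id.
Matched pairs: 13; unmatched t2 rows kept: 0.

(Expo, Arena); (Expo, Arena); (Expo, Arena); (Fair, Arena); (Fair, Dome); (Gala, Arena); (Gala, Arena); (Gala, Arena); (Panel, Arena); (Panel, Dome); (Panel, Pavilion); (Workshop, Pavilion); (NULL, Pavilion)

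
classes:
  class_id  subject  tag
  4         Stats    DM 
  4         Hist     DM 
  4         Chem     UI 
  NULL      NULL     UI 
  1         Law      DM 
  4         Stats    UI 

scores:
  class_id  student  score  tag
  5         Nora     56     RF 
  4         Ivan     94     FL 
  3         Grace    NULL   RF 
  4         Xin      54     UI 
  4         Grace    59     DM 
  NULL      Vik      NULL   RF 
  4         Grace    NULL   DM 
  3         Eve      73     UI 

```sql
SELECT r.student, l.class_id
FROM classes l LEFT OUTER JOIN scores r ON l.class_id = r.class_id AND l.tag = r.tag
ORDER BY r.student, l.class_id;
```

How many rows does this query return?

LEFT JOIN keeps every row from `classes`; unmatched rows get NULL for `scores`'s columns.
Matching on l.class_id = r.class_id AND l.tag = r.tag. A NULL in a compared column never satisfies the condition.
- class_id=4, tag=DM: 2 matching r row(s), so 2 row(s) emitted.
- class_id=4, tag=DM: 2 matching r row(s), so 2 row(s) emitted.
- class_id=4, tag=UI: 1 matching r row(s), so 1 row(s) emitted.
- class_id=NULL, tag=UI: no r row matches, row kept with r columns NULL.
- class_id=1, tag=DM: no r row matches, row kept with r columns NULL.
- class_id=4, tag=UI: 1 matching r row(s), so 1 row(s) emitted.
Total: 6 matched + 2 padded = 8 rows.

8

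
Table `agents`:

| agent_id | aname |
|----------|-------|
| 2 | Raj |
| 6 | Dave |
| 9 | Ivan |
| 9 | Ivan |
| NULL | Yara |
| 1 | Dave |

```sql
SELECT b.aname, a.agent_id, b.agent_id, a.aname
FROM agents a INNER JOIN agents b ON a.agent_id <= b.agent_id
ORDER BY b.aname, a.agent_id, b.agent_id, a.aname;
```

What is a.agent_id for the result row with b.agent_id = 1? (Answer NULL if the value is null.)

INNER JOIN keeps only pairs where the ON condition holds.
Matching on a.agent_id <= b.agent_id. A NULL in a compared column never satisfies the condition.
Matched pairs: 16.

1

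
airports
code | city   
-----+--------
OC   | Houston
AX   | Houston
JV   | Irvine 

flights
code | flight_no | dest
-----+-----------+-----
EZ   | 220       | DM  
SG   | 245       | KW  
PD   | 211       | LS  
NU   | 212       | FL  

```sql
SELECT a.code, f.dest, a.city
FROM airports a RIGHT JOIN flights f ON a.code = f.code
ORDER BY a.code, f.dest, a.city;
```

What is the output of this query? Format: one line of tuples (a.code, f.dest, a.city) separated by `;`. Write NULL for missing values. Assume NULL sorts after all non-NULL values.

RIGHT JOIN keeps every row from `flights`; unmatched rows get NULL for `airports`'s columns.
Matching on a.code = f.code.
Matched pairs: 0; unmatched f rows kept: 4.

(NULL, DM, NULL); (NULL, FL, NULL); (NULL, KW, NULL); (NULL, LS, NULL)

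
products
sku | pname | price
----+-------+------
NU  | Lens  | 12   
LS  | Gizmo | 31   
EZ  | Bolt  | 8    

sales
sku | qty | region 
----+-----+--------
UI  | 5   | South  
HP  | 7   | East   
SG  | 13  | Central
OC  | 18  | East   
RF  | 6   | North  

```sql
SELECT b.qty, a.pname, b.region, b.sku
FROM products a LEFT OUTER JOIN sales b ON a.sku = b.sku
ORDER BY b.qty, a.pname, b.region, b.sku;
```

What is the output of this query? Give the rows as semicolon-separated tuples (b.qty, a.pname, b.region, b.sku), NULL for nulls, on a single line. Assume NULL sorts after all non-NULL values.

(NULL, Bolt, NULL, NULL); (NULL, Gizmo, NULL, NULL); (NULL, Lens, NULL, NULL)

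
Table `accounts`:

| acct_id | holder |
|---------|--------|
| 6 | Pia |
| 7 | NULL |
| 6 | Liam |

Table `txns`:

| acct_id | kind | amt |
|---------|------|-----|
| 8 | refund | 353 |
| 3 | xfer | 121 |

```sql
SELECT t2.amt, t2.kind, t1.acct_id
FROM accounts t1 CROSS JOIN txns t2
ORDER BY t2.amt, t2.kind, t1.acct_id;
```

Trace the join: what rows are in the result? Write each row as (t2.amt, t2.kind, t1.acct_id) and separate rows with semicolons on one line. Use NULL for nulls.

(121, xfer, 6); (121, xfer, 6); (121, xfer, 7); (353, refund, 6); (353, refund, 6); (353, refund, 7)

CROSS JOIN pairs every row of `accounts` with every row of `txns`: 3 × 2 = 6 rows.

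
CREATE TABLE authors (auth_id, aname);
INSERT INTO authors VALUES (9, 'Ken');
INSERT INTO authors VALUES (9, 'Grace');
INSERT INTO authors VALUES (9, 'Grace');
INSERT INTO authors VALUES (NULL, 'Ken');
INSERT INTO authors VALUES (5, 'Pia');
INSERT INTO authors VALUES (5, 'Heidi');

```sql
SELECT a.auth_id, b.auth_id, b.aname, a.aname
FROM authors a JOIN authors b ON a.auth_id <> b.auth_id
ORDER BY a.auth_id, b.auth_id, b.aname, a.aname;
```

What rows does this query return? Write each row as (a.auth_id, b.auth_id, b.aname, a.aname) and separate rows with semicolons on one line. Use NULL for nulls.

(5, 9, Grace, Heidi); (5, 9, Grace, Heidi); (5, 9, Grace, Pia); (5, 9, Grace, Pia); (5, 9, Ken, Heidi); (5, 9, Ken, Pia); (9, 5, Heidi, Grace); (9, 5, Heidi, Grace); (9, 5, Heidi, Ken); (9, 5, Pia, Grace); (9, 5, Pia, Grace); (9, 5, Pia, Ken)

INNER JOIN keeps only pairs where the ON condition holds.
Matching on a.auth_id <> b.auth_id. A NULL in a compared column never satisfies the condition.
- a (auth_id=9) pairs with 2 row(s) of b.
- a (auth_id=9) pairs with 2 row(s) of b.
- a (auth_id=9) pairs with 2 row(s) of b.
- a (auth_id=NULL) has no partner → excluded.
- a (auth_id=5) pairs with 3 row(s) of b.
- a (auth_id=5) pairs with 3 row(s) of b.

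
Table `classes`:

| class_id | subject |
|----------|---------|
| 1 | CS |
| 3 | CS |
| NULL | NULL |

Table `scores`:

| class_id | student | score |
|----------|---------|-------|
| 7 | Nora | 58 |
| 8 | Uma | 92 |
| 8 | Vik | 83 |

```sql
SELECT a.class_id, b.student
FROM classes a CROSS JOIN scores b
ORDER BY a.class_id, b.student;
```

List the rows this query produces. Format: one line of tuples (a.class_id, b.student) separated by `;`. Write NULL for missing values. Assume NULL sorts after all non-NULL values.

CROSS JOIN pairs every row of `classes` with every row of `scores`: 3 × 3 = 9 rows.
After projecting and ordering:
a.class_id | b.student
1 | Nora
1 | Uma
1 | Vik
3 | Nora
3 | Uma
3 | Vik
NULL | Nora
NULL | Uma
NULL | Vik

(1, Nora); (1, Uma); (1, Vik); (3, Nora); (3, Uma); (3, Vik); (NULL, Nora); (NULL, Uma); (NULL, Vik)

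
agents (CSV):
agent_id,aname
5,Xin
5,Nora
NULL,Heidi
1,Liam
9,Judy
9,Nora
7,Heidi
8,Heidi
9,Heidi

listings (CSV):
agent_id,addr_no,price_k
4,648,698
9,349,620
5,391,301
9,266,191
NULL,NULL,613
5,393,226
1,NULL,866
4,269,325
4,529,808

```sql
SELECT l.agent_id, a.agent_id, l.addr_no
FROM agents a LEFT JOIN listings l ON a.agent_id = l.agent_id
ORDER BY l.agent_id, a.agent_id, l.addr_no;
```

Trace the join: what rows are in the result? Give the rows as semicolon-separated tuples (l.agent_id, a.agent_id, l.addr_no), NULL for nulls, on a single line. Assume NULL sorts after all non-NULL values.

(1, 1, NULL); (5, 5, 391); (5, 5, 391); (5, 5, 393); (5, 5, 393); (9, 9, 266); (9, 9, 266); (9, 9, 266); (9, 9, 349); (9, 9, 349); (9, 9, 349); (NULL, 7, NULL); (NULL, 8, NULL); (NULL, NULL, NULL)

LEFT JOIN keeps every row from `agents`; unmatched rows get NULL for `listings`'s columns.
Matching on a.agent_id = l.agent_id. A NULL in a compared column never satisfies the condition.
- a (agent_id=5) pairs with 2 row(s) of l.
- a (agent_id=5) pairs with 2 row(s) of l.
- a (agent_id=NULL) has no partner → padded with NULL.
- a (agent_id=1) pairs with 1 row(s) of l.
- a (agent_id=9) pairs with 2 row(s) of l.
- a (agent_id=9) pairs with 2 row(s) of l.
- a (agent_id=7) has no partner → padded with NULL.
- a (agent_id=8) has no partner → padded with NULL.
- a (agent_id=9) pairs with 2 row(s) of l.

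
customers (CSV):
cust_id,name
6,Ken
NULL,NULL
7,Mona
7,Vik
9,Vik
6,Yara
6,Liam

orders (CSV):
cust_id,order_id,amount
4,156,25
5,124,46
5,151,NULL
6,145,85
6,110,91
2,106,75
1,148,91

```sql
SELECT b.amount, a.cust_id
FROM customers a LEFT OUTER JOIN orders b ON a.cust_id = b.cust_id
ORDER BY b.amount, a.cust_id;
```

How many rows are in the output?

10

LEFT JOIN keeps every row from `customers`; unmatched rows get NULL for `orders`'s columns.
Matching on a.cust_id = b.cust_id. A NULL in a compared column never satisfies the condition.
- a (cust_id=6) pairs with 2 row(s) of b.
- a (cust_id=NULL) has no partner → padded with NULL.
- a (cust_id=7) has no partner → padded with NULL.
- a (cust_id=7) has no partner → padded with NULL.
- a (cust_id=9) has no partner → padded with NULL.
- a (cust_id=6) pairs with 2 row(s) of b.
- a (cust_id=6) pairs with 2 row(s) of b.
Total: 6 matched + 4 padded = 10 rows.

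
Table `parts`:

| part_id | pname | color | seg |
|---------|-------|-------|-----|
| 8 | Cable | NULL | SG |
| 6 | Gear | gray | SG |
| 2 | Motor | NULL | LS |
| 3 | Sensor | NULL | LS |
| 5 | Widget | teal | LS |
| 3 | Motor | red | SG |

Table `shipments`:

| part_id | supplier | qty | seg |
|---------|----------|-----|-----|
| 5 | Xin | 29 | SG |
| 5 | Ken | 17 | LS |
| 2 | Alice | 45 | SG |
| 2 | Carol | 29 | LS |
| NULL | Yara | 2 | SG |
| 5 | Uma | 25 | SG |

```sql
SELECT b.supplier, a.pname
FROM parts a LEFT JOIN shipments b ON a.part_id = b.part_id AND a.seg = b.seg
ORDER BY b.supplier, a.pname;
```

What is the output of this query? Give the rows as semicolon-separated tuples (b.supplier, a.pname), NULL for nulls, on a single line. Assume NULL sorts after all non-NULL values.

(Carol, Motor); (Ken, Widget); (NULL, Cable); (NULL, Gear); (NULL, Motor); (NULL, Sensor)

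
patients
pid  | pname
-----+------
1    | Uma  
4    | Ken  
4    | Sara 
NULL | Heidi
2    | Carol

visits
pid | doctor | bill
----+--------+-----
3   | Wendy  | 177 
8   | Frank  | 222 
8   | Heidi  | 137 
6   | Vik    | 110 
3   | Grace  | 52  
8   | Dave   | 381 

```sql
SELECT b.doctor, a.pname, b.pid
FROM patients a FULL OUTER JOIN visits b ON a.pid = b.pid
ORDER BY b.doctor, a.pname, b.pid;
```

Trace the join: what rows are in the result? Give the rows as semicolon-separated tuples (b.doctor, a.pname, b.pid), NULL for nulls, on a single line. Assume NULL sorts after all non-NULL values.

FULL OUTER JOIN keeps every row from both sides; unmatched rows get NULL for the other side's columns.
Matching on a.pid = b.pid. A NULL in a compared column never satisfies the condition.
Matched pairs: 0; unmatched a rows kept: 5; unmatched b rows kept: 6.

(Dave, NULL, 8); (Frank, NULL, 8); (Grace, NULL, 3); (Heidi, NULL, 8); (Vik, NULL, 6); (Wendy, NULL, 3); (NULL, Carol, NULL); (NULL, Heidi, NULL); (NULL, Ken, NULL); (NULL, Sara, NULL); (NULL, Uma, NULL)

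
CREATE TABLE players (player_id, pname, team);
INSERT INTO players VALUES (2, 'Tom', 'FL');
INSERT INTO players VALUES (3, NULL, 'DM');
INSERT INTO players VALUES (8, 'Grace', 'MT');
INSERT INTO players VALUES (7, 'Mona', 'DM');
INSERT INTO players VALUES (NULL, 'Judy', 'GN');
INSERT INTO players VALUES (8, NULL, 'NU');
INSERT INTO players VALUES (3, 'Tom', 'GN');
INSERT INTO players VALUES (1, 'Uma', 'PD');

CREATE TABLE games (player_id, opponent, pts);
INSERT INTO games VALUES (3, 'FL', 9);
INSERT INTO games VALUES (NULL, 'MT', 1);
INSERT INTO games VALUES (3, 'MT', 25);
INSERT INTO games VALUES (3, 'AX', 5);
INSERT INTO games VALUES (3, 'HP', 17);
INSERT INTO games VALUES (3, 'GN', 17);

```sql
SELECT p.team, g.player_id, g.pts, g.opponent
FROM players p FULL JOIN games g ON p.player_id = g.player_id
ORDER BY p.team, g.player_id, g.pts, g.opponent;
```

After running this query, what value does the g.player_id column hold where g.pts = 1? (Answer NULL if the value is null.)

NULL

FULL OUTER JOIN keeps every row from both sides; unmatched rows get NULL for the other side's columns.
Matching on p.player_id = g.player_id. A NULL in a compared column never satisfies the condition.
- p[0] player_id=2 → no match; kept with NULLs on the g side.
- p[1] player_id=3 → 5 match(es) in g → 5 row(s).
- p[2] player_id=8 → no match; kept with NULLs on the g side.
- p[3] player_id=7 → no match; kept with NULLs on the g side.
- p[4] player_id=NULL → no match; kept with NULLs on the g side.
- p[5] player_id=8 → no match; kept with NULLs on the g side.
- p[6] player_id=3 → 5 match(es) in g → 5 row(s).
- p[7] player_id=1 → no match; kept with NULLs on the g side.
- 1 row(s) from g found no p partner → padded with NULL.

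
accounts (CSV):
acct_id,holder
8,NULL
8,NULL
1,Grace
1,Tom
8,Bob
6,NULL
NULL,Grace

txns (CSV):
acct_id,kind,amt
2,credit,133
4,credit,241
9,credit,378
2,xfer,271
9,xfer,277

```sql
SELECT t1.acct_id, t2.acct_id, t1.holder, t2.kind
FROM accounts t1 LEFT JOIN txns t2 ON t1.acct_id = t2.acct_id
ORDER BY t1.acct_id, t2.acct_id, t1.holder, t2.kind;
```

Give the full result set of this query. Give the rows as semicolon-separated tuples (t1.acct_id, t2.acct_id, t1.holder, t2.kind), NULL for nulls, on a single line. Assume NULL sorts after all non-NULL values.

LEFT JOIN keeps every row from `accounts`; unmatched rows get NULL for `txns`'s columns.
Matching on t1.acct_id = t2.acct_id. A NULL in a compared column never satisfies the condition.
Matched pairs: 0; unmatched t1 rows kept: 7.

(1, NULL, Grace, NULL); (1, NULL, Tom, NULL); (6, NULL, NULL, NULL); (8, NULL, Bob, NULL); (8, NULL, NULL, NULL); (8, NULL, NULL, NULL); (NULL, NULL, Grace, NULL)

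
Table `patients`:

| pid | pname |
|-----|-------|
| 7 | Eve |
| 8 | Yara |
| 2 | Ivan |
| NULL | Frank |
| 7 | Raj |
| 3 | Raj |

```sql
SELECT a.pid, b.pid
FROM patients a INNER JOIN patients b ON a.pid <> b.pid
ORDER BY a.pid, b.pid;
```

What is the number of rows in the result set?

18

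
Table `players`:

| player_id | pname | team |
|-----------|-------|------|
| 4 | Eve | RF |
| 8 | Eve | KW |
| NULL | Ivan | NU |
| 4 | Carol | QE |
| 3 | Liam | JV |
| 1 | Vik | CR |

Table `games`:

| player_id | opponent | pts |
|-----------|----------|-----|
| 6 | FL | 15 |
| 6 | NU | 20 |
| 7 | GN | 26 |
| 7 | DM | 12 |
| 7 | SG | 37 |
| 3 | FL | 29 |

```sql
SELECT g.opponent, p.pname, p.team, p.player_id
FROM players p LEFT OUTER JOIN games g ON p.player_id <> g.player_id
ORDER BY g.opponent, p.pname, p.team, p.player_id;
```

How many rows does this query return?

LEFT JOIN keeps every row from `players`; unmatched rows get NULL for `games`'s columns.
Matching on p.player_id <> g.player_id. A NULL in a compared column never satisfies the condition.
Matched pairs: 29; unmatched p rows kept: 1.
Total: 29 matched + 1 padded = 30 rows.

30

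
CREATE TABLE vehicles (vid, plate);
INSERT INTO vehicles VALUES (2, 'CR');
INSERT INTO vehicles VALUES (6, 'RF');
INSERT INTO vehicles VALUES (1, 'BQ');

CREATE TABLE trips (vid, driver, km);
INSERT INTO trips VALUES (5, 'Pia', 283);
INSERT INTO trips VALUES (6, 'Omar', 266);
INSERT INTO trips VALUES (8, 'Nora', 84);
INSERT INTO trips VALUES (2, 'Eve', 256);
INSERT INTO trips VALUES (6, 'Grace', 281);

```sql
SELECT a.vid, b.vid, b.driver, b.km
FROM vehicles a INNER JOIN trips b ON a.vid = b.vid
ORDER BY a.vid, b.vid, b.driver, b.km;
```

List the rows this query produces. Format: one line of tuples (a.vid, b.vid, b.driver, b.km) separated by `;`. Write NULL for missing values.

(2, 2, Eve, 256); (6, 6, Grace, 281); (6, 6, Omar, 266)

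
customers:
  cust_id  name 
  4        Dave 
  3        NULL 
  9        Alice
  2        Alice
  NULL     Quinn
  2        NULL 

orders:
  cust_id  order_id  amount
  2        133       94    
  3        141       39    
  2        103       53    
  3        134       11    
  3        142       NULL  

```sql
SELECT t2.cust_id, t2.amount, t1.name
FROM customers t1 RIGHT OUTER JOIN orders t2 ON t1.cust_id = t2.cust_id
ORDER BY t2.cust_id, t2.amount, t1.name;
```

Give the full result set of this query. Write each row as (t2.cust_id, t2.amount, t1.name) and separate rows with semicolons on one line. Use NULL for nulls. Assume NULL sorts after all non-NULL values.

(2, 53, Alice); (2, 53, NULL); (2, 94, Alice); (2, 94, NULL); (3, 11, NULL); (3, 39, NULL); (3, NULL, NULL)

RIGHT JOIN keeps every row from `orders`; unmatched rows get NULL for `customers`'s columns.
Matching on t1.cust_id = t2.cust_id. A NULL in a compared column never satisfies the condition.
- t1 (cust_id=4) has no partner in t2.
- t1 (cust_id=3) pairs with 3 row(s) of t2.
- t1 (cust_id=9) has no partner in t2.
- t1 (cust_id=2) pairs with 2 row(s) of t2.
- t1 (cust_id=NULL) has no partner in t2.
- t1 (cust_id=2) pairs with 2 row(s) of t2.
- every t2 row matched at least one t1 row.
After projecting and ordering:
t2.cust_id | t2.amount | t1.name
2 | 53 | Alice
2 | 53 | NULL
2 | 94 | Alice
2 | 94 | NULL
3 | 11 | NULL
3 | 39 | NULL
3 | NULL | NULL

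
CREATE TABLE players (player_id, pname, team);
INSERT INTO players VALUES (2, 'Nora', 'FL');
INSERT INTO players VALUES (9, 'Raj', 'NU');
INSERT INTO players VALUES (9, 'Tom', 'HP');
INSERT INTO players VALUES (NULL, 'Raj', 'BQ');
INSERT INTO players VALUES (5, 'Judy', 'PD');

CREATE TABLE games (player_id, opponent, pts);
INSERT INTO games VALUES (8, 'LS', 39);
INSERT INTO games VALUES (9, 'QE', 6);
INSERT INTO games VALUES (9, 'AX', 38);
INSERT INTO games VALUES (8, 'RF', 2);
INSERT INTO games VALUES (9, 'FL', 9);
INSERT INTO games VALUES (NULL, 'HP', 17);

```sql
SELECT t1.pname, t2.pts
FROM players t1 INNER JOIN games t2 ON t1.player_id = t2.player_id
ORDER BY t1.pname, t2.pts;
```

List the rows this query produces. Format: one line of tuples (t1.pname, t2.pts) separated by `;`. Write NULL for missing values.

(Raj, 6); (Raj, 9); (Raj, 38); (Tom, 6); (Tom, 9); (Tom, 38)

INNER JOIN keeps only pairs where the ON condition holds.
Matching on t1.player_id = t2.player_id. A NULL in a compared column never satisfies the condition.
- t1 row (player_id=2): no match → dropped.
- t1 row (player_id=9): matches 3 t2 row(s) → 3 output row(s).
- t1 row (player_id=9): matches 3 t2 row(s) → 3 output row(s).
- t1 row (player_id=NULL): no match → dropped.
- t1 row (player_id=5): no match → dropped.
After projecting and ordering:
t1.pname | t2.pts
Raj | 6
Raj | 9
Raj | 38
Tom | 6
Tom | 9
Tom | 38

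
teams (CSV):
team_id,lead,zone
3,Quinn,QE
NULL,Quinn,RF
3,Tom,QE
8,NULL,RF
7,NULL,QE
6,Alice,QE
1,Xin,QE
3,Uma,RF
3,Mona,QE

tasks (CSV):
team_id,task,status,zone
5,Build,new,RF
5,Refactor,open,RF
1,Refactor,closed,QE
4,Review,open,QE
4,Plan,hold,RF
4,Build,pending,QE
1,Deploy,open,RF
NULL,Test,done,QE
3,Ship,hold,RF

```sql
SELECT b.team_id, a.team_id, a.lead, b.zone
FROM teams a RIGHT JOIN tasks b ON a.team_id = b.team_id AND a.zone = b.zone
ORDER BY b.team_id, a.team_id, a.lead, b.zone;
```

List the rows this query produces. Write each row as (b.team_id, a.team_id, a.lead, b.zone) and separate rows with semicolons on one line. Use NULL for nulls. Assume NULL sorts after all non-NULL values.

(1, 1, Xin, QE); (1, NULL, NULL, RF); (3, 3, Uma, RF); (4, NULL, NULL, QE); (4, NULL, NULL, QE); (4, NULL, NULL, RF); (5, NULL, NULL, RF); (5, NULL, NULL, RF); (NULL, NULL, NULL, QE)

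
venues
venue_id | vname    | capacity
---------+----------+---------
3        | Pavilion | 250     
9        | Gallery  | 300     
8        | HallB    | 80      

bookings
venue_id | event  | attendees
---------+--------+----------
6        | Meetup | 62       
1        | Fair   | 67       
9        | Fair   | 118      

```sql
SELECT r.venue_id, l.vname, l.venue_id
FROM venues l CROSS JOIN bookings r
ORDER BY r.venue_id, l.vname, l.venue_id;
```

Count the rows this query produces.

9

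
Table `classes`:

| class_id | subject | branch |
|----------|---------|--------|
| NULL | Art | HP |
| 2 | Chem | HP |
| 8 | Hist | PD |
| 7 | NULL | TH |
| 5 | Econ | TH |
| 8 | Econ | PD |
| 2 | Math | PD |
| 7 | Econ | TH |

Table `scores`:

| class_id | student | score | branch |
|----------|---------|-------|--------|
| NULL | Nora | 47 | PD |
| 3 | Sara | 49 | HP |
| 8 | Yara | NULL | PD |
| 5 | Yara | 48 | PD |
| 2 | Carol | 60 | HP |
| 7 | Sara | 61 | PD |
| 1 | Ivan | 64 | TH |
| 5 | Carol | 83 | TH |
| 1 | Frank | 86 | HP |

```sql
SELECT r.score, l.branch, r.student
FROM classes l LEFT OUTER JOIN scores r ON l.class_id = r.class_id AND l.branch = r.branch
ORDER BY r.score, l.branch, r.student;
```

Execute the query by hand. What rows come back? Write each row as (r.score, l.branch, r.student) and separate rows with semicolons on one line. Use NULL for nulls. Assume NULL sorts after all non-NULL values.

(60, HP, Carol); (83, TH, Carol); (NULL, HP, NULL); (NULL, PD, Yara); (NULL, PD, Yara); (NULL, PD, NULL); (NULL, TH, NULL); (NULL, TH, NULL)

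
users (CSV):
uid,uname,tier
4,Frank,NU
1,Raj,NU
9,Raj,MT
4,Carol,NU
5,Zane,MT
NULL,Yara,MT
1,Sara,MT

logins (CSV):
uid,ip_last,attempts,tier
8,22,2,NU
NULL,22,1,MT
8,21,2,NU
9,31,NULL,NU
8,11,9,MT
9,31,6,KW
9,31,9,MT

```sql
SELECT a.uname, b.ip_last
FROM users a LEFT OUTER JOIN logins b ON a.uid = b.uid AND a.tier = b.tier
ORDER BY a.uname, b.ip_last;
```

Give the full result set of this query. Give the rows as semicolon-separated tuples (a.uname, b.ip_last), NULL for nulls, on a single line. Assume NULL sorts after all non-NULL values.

LEFT JOIN keeps every row from `users`; unmatched rows get NULL for `logins`'s columns.
Matching on a.uid = b.uid AND a.tier = b.tier. A NULL in a compared column never satisfies the condition.
Matched pairs: 1; unmatched a rows kept: 6.

(Carol, NULL); (Frank, NULL); (Raj, 31); (Raj, NULL); (Sara, NULL); (Yara, NULL); (Zane, NULL)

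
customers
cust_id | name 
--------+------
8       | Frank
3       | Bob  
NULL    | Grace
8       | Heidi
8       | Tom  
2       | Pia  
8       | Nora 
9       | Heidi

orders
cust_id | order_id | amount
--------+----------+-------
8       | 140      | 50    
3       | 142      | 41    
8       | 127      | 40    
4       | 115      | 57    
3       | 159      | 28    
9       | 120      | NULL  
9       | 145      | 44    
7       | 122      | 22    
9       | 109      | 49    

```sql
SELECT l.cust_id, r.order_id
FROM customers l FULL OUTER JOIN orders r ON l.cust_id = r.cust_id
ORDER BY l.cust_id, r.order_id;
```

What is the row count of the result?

17

FULL OUTER JOIN keeps every row from both sides; unmatched rows get NULL for the other side's columns.
Matching on l.cust_id = r.cust_id. A NULL in a compared column never satisfies the condition.
Matched pairs: 13; unmatched l rows kept: 2; unmatched r rows kept: 2.
Total: 13 matched + 4 padded = 17 rows.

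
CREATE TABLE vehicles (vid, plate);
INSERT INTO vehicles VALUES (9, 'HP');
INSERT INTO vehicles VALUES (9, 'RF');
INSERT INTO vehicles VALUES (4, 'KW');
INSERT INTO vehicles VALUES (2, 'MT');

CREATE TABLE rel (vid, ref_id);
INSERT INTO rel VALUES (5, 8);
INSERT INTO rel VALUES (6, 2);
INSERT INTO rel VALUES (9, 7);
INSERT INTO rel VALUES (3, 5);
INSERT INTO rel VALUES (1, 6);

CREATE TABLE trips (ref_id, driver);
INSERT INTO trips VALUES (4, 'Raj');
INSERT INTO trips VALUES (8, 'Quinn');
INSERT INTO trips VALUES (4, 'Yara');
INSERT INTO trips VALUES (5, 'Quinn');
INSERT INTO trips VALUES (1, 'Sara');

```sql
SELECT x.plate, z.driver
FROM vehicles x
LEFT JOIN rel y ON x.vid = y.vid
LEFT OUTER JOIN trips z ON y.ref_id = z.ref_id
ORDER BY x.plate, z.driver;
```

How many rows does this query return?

4

Joins associate left-to-right: vehicles LEFT JOIN rel on vid gives 4 intermediate row(s).
Then LEFT JOIN `trips z` on ref_id: each of those 4 rows is kept; rows whose y.ref_id has no match in z get NULL for z's columns.
Result: 4 row(s).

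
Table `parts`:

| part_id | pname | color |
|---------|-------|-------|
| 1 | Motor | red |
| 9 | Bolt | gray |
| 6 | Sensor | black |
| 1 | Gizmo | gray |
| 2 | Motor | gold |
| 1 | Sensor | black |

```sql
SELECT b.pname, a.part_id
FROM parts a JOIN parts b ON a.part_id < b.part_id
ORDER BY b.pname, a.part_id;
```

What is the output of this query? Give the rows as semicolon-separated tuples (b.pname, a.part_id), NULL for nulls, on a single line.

(Bolt, 1); (Bolt, 1); (Bolt, 1); (Bolt, 2); (Bolt, 6); (Motor, 1); (Motor, 1); (Motor, 1); (Sensor, 1); (Sensor, 1); (Sensor, 1); (Sensor, 2)

INNER JOIN keeps only pairs where the ON condition holds.
Matching on a.part_id < b.part_id.
- a[0] part_id=1 → 3 match(es) in b → 3 row(s).
- a[1] part_id=9 → no match; dropped.
- a[2] part_id=6 → 1 match(es) in b → 1 row(s).
- a[3] part_id=1 → 3 match(es) in b → 3 row(s).
- a[4] part_id=2 → 2 match(es) in b → 2 row(s).
- a[5] part_id=1 → 3 match(es) in b → 3 row(s).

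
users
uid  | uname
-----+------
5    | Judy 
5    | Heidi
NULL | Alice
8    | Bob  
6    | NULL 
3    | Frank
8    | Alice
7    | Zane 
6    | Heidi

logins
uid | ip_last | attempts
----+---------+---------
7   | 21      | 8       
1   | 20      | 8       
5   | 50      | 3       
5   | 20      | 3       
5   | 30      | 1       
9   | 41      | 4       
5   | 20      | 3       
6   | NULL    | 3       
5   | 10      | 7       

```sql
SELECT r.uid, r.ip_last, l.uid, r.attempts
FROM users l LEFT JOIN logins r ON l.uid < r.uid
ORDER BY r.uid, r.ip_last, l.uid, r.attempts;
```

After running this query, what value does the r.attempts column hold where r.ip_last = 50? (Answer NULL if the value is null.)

3

LEFT JOIN keeps every row from `users`; unmatched rows get NULL for `logins`'s columns.
Matching on l.uid < r.uid. A NULL in a compared column never satisfies the condition.
Matched pairs: 21; unmatched l rows kept: 1.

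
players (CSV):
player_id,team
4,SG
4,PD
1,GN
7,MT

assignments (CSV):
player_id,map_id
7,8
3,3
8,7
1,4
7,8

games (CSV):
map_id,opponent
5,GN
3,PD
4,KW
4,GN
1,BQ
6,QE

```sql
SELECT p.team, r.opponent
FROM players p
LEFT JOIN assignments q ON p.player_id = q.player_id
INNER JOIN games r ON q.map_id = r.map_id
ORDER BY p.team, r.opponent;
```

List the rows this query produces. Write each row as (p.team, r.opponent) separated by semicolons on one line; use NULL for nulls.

Joins associate left-to-right: players LEFT JOIN assignments on player_id gives 5 intermediate row(s).
Then INNER JOIN `games r` on map_id: keep only rows whose q.map_id appears in r.

(GN, GN); (GN, KW)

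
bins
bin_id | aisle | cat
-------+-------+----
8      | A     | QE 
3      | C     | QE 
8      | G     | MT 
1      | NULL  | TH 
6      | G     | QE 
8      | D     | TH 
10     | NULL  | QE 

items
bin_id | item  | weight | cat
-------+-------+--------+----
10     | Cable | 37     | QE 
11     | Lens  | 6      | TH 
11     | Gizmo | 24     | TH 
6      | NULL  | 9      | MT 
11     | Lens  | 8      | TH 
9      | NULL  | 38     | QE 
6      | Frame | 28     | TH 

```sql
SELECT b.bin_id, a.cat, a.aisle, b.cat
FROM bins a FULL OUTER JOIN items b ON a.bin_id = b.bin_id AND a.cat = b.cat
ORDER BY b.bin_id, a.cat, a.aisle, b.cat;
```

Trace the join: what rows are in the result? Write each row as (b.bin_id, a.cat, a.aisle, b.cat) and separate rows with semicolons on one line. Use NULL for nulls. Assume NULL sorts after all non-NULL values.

FULL OUTER JOIN keeps every row from both sides; unmatched rows get NULL for the other side's columns.
Matching on a.bin_id = b.bin_id AND a.cat = b.cat.
- a row (bin_id=8, cat=QE): no match → kept, b columns NULL.
- a row (bin_id=3, cat=QE): no match → kept, b columns NULL.
- a row (bin_id=8, cat=MT): no match → kept, b columns NULL.
- a row (bin_id=1, cat=TH): no match → kept, b columns NULL.
- a row (bin_id=6, cat=QE): no match → kept, b columns NULL.
- a row (bin_id=8, cat=TH): no match → kept, b columns NULL.
- a row (bin_id=10, cat=QE): matches 1 b row(s) → 1 output row(s).
- 6 row(s) from b found no a partner → padded with NULL.

(6, NULL, NULL, MT); (6, NULL, NULL, TH); (9, NULL, NULL, QE); (10, QE, NULL, QE); (11, NULL, NULL, TH); (11, NULL, NULL, TH); (11, NULL, NULL, TH); (NULL, MT, G, NULL); (NULL, QE, A, NULL); (NULL, QE, C, NULL); (NULL, QE, G, NULL); (NULL, TH, D, NULL); (NULL, TH, NULL, NULL)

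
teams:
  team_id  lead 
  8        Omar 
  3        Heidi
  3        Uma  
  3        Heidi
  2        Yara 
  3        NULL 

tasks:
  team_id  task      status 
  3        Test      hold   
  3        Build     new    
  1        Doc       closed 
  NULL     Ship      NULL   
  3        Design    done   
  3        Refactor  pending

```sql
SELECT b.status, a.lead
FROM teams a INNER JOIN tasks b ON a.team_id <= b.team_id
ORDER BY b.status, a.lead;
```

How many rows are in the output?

20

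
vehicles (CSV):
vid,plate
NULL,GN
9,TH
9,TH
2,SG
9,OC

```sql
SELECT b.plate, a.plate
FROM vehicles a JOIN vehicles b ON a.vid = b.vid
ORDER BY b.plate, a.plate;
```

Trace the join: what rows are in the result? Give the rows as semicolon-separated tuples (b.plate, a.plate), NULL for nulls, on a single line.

INNER JOIN keeps only pairs where the ON condition holds.
Matching on a.vid = b.vid. A NULL in a compared column never satisfies the condition.
Matched pairs: 10.

(OC, OC); (OC, TH); (OC, TH); (SG, SG); (TH, OC); (TH, OC); (TH, TH); (TH, TH); (TH, TH); (TH, TH)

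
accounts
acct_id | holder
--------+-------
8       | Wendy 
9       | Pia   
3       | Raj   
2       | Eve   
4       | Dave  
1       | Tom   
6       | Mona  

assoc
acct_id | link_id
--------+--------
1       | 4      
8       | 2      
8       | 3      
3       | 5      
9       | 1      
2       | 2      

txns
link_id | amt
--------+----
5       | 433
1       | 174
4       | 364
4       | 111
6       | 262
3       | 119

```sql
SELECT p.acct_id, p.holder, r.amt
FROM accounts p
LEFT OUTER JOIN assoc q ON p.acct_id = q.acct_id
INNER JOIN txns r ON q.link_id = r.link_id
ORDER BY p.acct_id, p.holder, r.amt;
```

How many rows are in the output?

5

Evaluate left to right. First `accounts p LEFT JOIN assoc q` on acct_id: 8 row(s).
Then INNER JOIN `txns r` on link_id: keep only rows whose q.link_id appears in r.
Result: 5 row(s).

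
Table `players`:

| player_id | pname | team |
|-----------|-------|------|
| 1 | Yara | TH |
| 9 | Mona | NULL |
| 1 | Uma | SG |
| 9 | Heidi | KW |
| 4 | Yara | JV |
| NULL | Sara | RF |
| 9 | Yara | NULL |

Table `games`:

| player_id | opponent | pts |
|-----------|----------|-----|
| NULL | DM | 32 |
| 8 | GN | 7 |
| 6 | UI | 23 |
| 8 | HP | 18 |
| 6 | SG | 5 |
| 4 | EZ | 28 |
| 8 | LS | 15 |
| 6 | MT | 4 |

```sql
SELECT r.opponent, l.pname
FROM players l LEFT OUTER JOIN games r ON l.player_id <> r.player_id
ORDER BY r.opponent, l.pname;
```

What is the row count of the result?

LEFT JOIN keeps every row from `players`; unmatched rows get NULL for `games`'s columns.
Matching on l.player_id <> r.player_id. A NULL in a compared column never satisfies the condition.
- l (player_id=1) pairs with 7 row(s) of r.
- l (player_id=9) pairs with 7 row(s) of r.
- l (player_id=1) pairs with 7 row(s) of r.
- l (player_id=9) pairs with 7 row(s) of r.
- l (player_id=4) pairs with 6 row(s) of r.
- l (player_id=NULL) has no partner → padded with NULL.
- l (player_id=9) pairs with 7 row(s) of r.
Total: 41 matched + 1 padded = 42 rows.

42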